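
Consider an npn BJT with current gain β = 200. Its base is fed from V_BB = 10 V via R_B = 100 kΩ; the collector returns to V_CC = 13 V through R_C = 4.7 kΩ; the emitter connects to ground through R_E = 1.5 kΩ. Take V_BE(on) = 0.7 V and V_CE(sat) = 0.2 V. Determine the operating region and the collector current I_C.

Assume active: I_B = (10 − 0.7)/(100 + 201×1.5) = 0.0232 mA, I_C = β·I_B = 4.63 mA.
Then V_CE = 13 − 4.63×4.7 − 4.66×1.5 = -15.8 V < 0.2 V — the active assumption fails.
Re-solve with V_CE = 0.2 V. KCL at the emitter: V_E/R_E = (V_BB−0.7−V_E)/R_B + (V_CC−0.2−V_E)/R_C, giving V_E = 3.17 V.
I_C = (V_CC − 0.2 − V_E)/R_C = (12.8 − 3.17)/4.7 = 2.05 mA.
Check: I_B = (9.3 − 3.17)/100 = 0.0613 mA, and β·I_B = 12.3 mA > I_C, confirming saturation.

saturation; I_C ≈ 2 mA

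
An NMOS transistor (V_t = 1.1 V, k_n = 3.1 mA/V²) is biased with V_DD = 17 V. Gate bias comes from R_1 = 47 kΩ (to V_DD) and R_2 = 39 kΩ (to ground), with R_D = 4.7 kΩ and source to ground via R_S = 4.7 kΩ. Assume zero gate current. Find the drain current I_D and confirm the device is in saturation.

I_D ≈ 1.2 mA

V_G = V_DD·R_2/(R_1+R_2) = 17×39/86 = 7.71 V.
Assume saturation: I_D = (k_n/2)(V_GS − V_t)² with V_GS = V_G − I_D·R_S = 7.71 − 4.7·I_D.
Substituting gives 34.2·I_D² − 97.3·I_D + 67.7 = 0, with roots I_D = 1.22 or 1.62 mA.
The root I_D = 1.62 mA gives V_GS = 0.0764 V ≤ V_t, so take I_D = 1.22 mA.
Then V_GS = 1.99 V and V_DS = V_DD − I_D(R_D+R_S) = 17 − 1.22×9.4 = 5.55 V.
Saturation requires V_DS ≥ V_GS − V_t = 0.886 V; 5.55 ≥ 0.886 ✓.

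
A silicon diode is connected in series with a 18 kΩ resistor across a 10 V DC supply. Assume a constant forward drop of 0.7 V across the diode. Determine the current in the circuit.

KVL around the loop: 10 = V_D + I·R = 0.7 + I × 18 kΩ.
So I = (10 − 0.7) / 18 kΩ = 9.3 / 18 = 0.517 mA.

I ≈ 0.52 mA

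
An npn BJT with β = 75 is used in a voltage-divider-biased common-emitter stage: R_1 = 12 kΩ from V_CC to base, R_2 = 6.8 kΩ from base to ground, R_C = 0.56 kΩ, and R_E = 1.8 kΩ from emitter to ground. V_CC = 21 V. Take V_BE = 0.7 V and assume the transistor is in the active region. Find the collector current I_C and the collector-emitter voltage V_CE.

I_C ≈ 3.7 mA, V_CE ≈ 12 V

Thevenize the base divider: V_Th = V_CC·R_2/(R_1+R_2) = 21×6.8/18.8 = 7.6 V, R_Th = R_1‖R_2 = 4.34 kΩ.
Base-emitter loop: V_Th = I_B·R_Th + V_BE + (β+1)I_B·R_E, so I_B = (7.6 − 0.7) / (4.34 + 76×1.8) = 0.0489 mA.
I_C = β·I_B = 75×0.0489 = 3.66 mA, and I_E = (β+1)I_B = 3.71 mA.
V_CE = V_CC − I_C·R_C − I_E·R_E = 21 − 3.66×0.56 − 3.71×1.8 = 12.3 V.
V_CE = 12.3 V > 0.2 V confirms active-region operation.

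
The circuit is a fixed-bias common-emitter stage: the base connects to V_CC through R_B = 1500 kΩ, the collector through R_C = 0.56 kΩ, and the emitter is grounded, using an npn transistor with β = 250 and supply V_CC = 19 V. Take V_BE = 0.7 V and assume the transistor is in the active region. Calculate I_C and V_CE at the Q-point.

I_C ≈ 3.1 mA, V_CE ≈ 17 V

Base loop: V_CC = I_B·R_B + V_BE, so I_B = (19 − 0.7)/1500 kΩ = 0.0122 mA.
In the active region I_C = β·I_B = 250 × 0.0122 = 3.05 mA.
Collector loop: V_CE = V_CC − I_C·R_C = 19 − 3.05×0.56 = 17.3 V.
Since V_CE = 17.3 V > V_CE(sat) ≈ 0.2 V, the transistor is in the active region as assumed.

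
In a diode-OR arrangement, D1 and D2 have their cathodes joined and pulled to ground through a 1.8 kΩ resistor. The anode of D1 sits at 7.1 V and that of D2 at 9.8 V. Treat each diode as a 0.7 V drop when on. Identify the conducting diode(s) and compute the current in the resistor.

Only D2 conducts; I_R ≈ 5.1 mA

Assume both conduct. Then node N would need to be at both 7.1−0.7 = 6.4 V and 9.8−0.7 = 9.1 V, which is impossible.
Assume only D2 conducts: V_N = 9.8 − 0.7 = 9.1 V, so I_R = 9.1/1.8 = 5.06 mA.
Check D1: its anode-to-cathode voltage is 7.1 − 9.1 = -2 V < 0.7 V, so it is off. The assumption is consistent.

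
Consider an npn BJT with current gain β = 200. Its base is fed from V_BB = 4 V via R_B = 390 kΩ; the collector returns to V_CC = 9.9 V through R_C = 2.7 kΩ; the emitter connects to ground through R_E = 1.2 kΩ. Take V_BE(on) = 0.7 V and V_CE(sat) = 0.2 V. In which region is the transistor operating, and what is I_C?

active; I_C ≈ 1 mA

Assume active. Base-emitter loop: I_B = (V_BB − V_BE)/(R_B + (β+1)R_E) = (4 − 0.7)/(390 + 201×1.2) = 0.00523 mA.
I_C = β·I_B = 200×0.00523 = 1.05 mA.
V_CE = V_CC − I_C·R_C − I_E·R_E = 9.9 − 1.05×2.7 − 1.05×1.2 = 5.82 V > V_CE(sat), so the active-region assumption holds.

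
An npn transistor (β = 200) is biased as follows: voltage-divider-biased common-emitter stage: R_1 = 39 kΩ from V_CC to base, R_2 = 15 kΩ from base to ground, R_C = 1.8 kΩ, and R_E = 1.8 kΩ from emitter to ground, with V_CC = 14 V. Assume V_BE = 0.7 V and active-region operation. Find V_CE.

Thevenize the base divider: V_Th = V_CC·R_2/(R_1+R_2) = 14×15/54 = 3.89 V, R_Th = R_1‖R_2 = 10.8 kΩ.
Base-emitter loop: V_Th = I_B·R_Th + V_BE + (β+1)I_B·R_E, so I_B = (3.89 − 0.7) / (10.8 + 201×1.8) = 0.00856 mA.
I_C = β·I_B = 200×0.00856 = 1.71 mA, and I_E = (β+1)I_B = 1.72 mA.
V_CE = V_CC − I_C·R_C − I_E·R_E = 14 − 1.71×1.8 − 1.72×1.8 = 7.82 V.
V_CE = 7.82 V > 0.2 V confirms active-region operation.

V_CE ≈ 7.8 V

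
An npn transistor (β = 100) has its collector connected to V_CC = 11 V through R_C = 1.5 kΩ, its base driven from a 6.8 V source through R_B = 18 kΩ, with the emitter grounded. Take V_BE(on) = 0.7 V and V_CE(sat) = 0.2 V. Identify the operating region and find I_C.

Assume active: I_B = (6.8 − 0.7)/18 = 0.339 mA, giving I_C = β·I_B = 33.9 mA.
But then V_CE = 11 − 33.9×1.5 = -39.8 V < V_CE(sat) = 0.2 V — impossible in the active region.
So the transistor is saturated. With V_CE = 0.2 V, I_C = (V_CC − 0.2)/R_C = 10.8/1.5 = 7.2 mA.
Check: β·I_B = 33.9 mA > I_C = 7.2 mA, confirming saturation.

saturation; I_C ≈ 7.2 mA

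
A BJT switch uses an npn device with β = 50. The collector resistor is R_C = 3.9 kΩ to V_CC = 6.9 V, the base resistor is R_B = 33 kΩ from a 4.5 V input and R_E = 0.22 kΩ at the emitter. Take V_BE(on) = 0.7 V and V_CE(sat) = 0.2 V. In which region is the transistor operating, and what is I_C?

Assume active: I_B = (4.5 − 0.7)/(33 + 51×0.22) = 0.0859 mA, I_C = β·I_B = 4.3 mA.
Then V_CE = 6.9 − 4.3×3.9 − 4.38×0.22 = -10.8 V < 0.2 V — the active assumption fails.
Re-solve with V_CE = 0.2 V. KCL at the emitter: V_E/R_E = (V_BB−0.7−V_E)/R_B + (V_CC−0.2−V_E)/R_C, giving V_E = 0.379 V.
I_C = (V_CC − 0.2 − V_E)/R_C = (6.7 − 0.379)/3.9 = 1.62 mA.
Check: I_B = (3.8 − 0.379)/33 = 0.104 mA, and β·I_B = 5.18 mA > I_C, confirming saturation.

saturation; I_C ≈ 1.6 mA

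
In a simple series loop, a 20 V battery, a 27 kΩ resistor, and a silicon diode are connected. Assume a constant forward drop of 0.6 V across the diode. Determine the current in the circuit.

KVL around the loop: 20 = V_D + I·R = 0.6 + I × 27 kΩ.
So I = (20 − 0.6) / 27 kΩ = 19.4 / 27 = 0.719 mA.

I ≈ 0.72 mA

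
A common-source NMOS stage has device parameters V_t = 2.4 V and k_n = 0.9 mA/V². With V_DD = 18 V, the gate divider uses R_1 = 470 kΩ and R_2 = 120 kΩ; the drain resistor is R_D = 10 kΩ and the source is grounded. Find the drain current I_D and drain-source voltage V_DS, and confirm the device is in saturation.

V_G = V_DD·R_2/(R_1+R_2) = 18×120/590 = 3.66 V. With the source grounded, V_GS = V_G = 3.66 V.
Assume saturation: I_D = (k_n/2)(V_GS − V_t)² = (0.9/2)×(3.66 − 2.4)² = 0.45×1.26² = 0.716 mA.
V_DS = V_DD − I_D·R_D = 18 − 0.716×10 = 10.8 V.
Saturation requires V_DS ≥ V_GS − V_t = 1.26 V; 10.8 ≥ 1.26 ✓.

I_D ≈ 0.72 mA, V_DS ≈ 11 V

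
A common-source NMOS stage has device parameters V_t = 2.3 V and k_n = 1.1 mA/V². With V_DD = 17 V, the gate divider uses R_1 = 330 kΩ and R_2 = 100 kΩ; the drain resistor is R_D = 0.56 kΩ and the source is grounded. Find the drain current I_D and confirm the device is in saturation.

V_G = V_DD·R_2/(R_1+R_2) = 17×100/430 = 3.95 V. With the source grounded, V_GS = V_G = 3.95 V.
Assume saturation: I_D = (k_n/2)(V_GS − V_t)² = (1.1/2)×(3.95 − 2.3)² = 0.55×1.65² = 1.5 mA.
V_DS = V_DD − I_D·R_D = 17 − 1.5×0.56 = 16.2 V.
Saturation requires V_DS ≥ V_GS − V_t = 1.65 V; 16.2 ≥ 1.65 ✓.

I_D ≈ 1.5 mA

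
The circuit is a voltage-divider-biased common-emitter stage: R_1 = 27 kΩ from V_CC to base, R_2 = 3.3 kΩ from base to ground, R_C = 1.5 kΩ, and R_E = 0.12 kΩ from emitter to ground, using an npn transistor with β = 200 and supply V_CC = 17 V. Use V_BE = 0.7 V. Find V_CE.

V_CE ≈ 3.2 V

Thevenize the base divider: V_Th = V_CC·R_2/(R_1+R_2) = 17×3.3/30.3 = 1.85 V, R_Th = R_1‖R_2 = 2.94 kΩ.
Base-emitter loop: V_Th = I_B·R_Th + V_BE + (β+1)I_B·R_E, so I_B = (1.85 − 0.7) / (2.94 + 201×0.12) = 0.0426 mA.
I_C = β·I_B = 200×0.0426 = 8.51 mA, and I_E = (β+1)I_B = 8.55 mA.
V_CE = V_CC − I_C·R_C − I_E·R_E = 17 − 8.51×1.5 − 8.55×0.12 = 3.21 V.
V_CE = 3.21 V > 0.2 V confirms active-region operation.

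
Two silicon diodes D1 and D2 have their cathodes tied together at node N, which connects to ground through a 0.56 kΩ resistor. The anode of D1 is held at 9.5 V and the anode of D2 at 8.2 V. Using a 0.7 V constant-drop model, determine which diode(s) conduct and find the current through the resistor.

Only D1 conducts; I_R ≈ 16 mA

Assume both conduct. Then node N would need to be at both 9.5−0.7 = 8.8 V and 8.2−0.7 = 7.5 V, which is impossible.
Assume only D1 conducts: V_N = 9.5 − 0.7 = 8.8 V, so I_R = 8.8/0.56 = 15.7 mA.
Check D2: its anode-to-cathode voltage is 8.2 − 8.8 = -0.6 V < 0.7 V, so it is off. The assumption is consistent.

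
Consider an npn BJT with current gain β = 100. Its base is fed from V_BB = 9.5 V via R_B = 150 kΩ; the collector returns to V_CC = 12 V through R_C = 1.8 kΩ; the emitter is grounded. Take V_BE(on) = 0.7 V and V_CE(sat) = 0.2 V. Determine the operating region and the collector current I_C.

Assume active. Base-emitter loop: I_B = (V_BB − V_BE)/R_B = (9.5 − 0.7)/150 = 0.0587 mA.
I_C = β·I_B = 100×0.0587 = 5.87 mA.
V_CE = V_CC − I_C·R_C = 12 − 5.87×1.8 = 1.44 V > V_CE(sat), so the active-region assumption holds.

active; I_C ≈ 5.9 mA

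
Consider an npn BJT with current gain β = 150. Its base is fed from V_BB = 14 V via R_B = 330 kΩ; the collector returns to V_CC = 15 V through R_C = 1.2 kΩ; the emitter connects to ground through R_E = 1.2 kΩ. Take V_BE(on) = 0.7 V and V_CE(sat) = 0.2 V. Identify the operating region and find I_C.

Assume active. Base-emitter loop: I_B = (V_BB − V_BE)/(R_B + (β+1)R_E) = (14 − 0.7)/(330 + 151×1.2) = 0.026 mA.
I_C = β·I_B = 150×0.026 = 3.9 mA.
V_CE = V_CC − I_C·R_C − I_E·R_E = 15 − 3.9×1.2 − 3.93×1.2 = 5.6 V > V_CE(sat), so the active-region assumption holds.

active; I_C ≈ 3.9 mA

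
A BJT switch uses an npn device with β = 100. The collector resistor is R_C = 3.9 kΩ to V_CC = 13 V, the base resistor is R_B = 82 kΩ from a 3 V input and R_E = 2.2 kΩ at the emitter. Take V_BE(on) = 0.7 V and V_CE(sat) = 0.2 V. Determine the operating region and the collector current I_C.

Assume active. Base-emitter loop: I_B = (V_BB − V_BE)/(R_B + (β+1)R_E) = (3 − 0.7)/(82 + 101×2.2) = 0.00756 mA.
I_C = β·I_B = 100×0.00756 = 0.756 mA.
V_CE = V_CC − I_C·R_C − I_E·R_E = 13 − 0.756×3.9 − 0.764×2.2 = 8.37 V > V_CE(sat), so the active-region assumption holds.

active; I_C ≈ 0.76 mA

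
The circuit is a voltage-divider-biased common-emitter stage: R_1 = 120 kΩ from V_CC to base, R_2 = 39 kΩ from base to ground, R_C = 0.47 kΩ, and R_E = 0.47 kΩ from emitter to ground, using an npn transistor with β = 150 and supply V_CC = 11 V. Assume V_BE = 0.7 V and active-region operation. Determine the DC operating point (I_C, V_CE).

Thevenize the base divider: V_Th = V_CC·R_2/(R_1+R_2) = 11×39/159 = 2.7 V, R_Th = R_1‖R_2 = 29.4 kΩ.
Base-emitter loop: V_Th = I_B·R_Th + V_BE + (β+1)I_B·R_E, so I_B = (2.7 − 0.7) / (29.4 + 151×0.47) = 0.0199 mA.
I_C = β·I_B = 150×0.0199 = 2.99 mA, and I_E = (β+1)I_B = 3.01 mA.
V_CE = V_CC − I_C·R_C − I_E·R_E = 11 − 2.99×0.47 − 3.01×0.47 = 8.18 V.
V_CE = 8.18 V > 0.2 V confirms active-region operation.

I_C ≈ 3 mA, V_CE ≈ 8.2 V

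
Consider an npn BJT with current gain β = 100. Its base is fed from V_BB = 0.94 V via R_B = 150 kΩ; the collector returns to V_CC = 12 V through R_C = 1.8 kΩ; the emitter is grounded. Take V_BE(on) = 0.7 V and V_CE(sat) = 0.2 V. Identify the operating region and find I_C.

active; I_C ≈ 0.16 mA

Assume active. Base-emitter loop: I_B = (V_BB − V_BE)/R_B = (0.94 − 0.7)/150 = 0.0016 mA.
I_C = β·I_B = 100×0.0016 = 0.16 mA.
V_CE = V_CC − I_C·R_C = 12 − 0.16×1.8 = 11.7 V > V_CE(sat), so the active-region assumption holds.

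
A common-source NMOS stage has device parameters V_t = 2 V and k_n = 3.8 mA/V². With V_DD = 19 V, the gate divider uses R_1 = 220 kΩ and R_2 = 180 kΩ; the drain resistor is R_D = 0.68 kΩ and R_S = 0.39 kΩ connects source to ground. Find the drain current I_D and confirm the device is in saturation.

V_G = V_DD·R_2/(R_1+R_2) = 19×180/400 = 8.55 V.
Assume saturation: I_D = (k_n/2)(V_GS − V_t)² with V_GS = V_G − I_D·R_S = 8.55 − 0.39·I_D.
Substituting gives 0.289·I_D² − 10.7·I_D + 81.5 = 0, with roots I_D = 10.7 or 26.3 mA.
The root I_D = 26.3 mA gives V_GS = -1.72 V ≤ V_t, so take I_D = 10.7 mA.
Then V_GS = 4.37 V and V_DS = V_DD − I_D(R_D+R_S) = 19 − 10.7×1.07 = 7.54 V.
Saturation requires V_DS ≥ V_GS − V_t = 2.37 V; 7.54 ≥ 2.37 ✓.

I_D ≈ 11 mA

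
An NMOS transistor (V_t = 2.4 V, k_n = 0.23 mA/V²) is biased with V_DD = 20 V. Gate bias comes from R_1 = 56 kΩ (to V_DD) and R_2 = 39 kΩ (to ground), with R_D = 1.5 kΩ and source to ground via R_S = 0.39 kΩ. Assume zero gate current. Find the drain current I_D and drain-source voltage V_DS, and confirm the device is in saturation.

V_G = V_DD·R_2/(R_1+R_2) = 20×39/95 = 8.21 V.
Assume saturation: I_D = (k_n/2)(V_GS − V_t)² with V_GS = V_G − I_D·R_S = 8.21 − 0.39·I_D.
Substituting gives 0.0175·I_D² − 1.52·I_D + 3.88 = 0, with roots I_D = 2.63 or 84.3 mA.
The root I_D = 84.3 mA gives V_GS = -24.7 V ≤ V_t, so take I_D = 2.63 mA.
Then V_GS = 7.18 V and V_DS = V_DD − I_D(R_D+R_S) = 20 − 2.63×1.89 = 15 V.
Saturation requires V_DS ≥ V_GS − V_t = 4.78 V; 15 ≥ 4.78 ✓.

I_D ≈ 2.6 mA, V_DS ≈ 15 V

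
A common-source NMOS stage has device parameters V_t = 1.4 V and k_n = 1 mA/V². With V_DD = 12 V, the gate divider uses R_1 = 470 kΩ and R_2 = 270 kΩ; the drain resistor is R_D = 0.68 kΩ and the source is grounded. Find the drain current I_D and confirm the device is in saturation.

I_D ≈ 4.4 mA

V_G = V_DD·R_2/(R_1+R_2) = 12×270/740 = 4.38 V. With the source grounded, V_GS = V_G = 4.38 V.
Assume saturation: I_D = (k_n/2)(V_GS − V_t)² = (1/2)×(4.38 − 1.4)² = 0.5×2.98² = 4.44 mA.
V_DS = V_DD − I_D·R_D = 12 − 4.44×0.68 = 8.98 V.
Saturation requires V_DS ≥ V_GS − V_t = 2.98 V; 8.98 ≥ 2.98 ✓.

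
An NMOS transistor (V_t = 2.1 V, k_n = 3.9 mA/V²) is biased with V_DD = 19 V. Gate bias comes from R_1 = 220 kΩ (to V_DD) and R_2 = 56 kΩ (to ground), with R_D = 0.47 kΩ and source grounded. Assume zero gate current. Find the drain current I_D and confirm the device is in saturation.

V_G = V_DD·R_2/(R_1+R_2) = 19×56/276 = 3.86 V. With the source grounded, V_GS = V_G = 3.86 V.
Assume saturation: I_D = (k_n/2)(V_GS − V_t)² = (3.9/2)×(3.86 − 2.1)² = 1.95×1.76² = 6.01 mA.
V_DS = V_DD − I_D·R_D = 19 − 6.01×0.47 = 16.2 V.
Saturation requires V_DS ≥ V_GS − V_t = 1.76 V; 16.2 ≥ 1.76 ✓.

I_D ≈ 6 mA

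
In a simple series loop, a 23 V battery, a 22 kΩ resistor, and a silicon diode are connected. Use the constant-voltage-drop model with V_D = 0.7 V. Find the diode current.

I ≈ 1 mA

KVL around the loop: 23 = V_D + I·R = 0.7 + I × 22 kΩ.
So I = (23 − 0.7) / 22 kΩ = 22.3 / 22 = 1.01 mA.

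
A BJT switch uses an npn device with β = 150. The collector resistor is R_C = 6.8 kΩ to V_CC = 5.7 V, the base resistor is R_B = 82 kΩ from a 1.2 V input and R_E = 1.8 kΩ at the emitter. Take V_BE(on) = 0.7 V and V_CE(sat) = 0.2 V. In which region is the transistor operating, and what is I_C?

active; I_C ≈ 0.21 mA

Assume active. Base-emitter loop: I_B = (V_BB − V_BE)/(R_B + (β+1)R_E) = (1.2 − 0.7)/(82 + 151×1.8) = 0.00141 mA.
I_C = β·I_B = 150×0.00141 = 0.212 mA.
V_CE = V_CC − I_C·R_C − I_E·R_E = 5.7 − 0.212×6.8 − 0.213×1.8 = 3.87 V > V_CE(sat), so the active-region assumption holds.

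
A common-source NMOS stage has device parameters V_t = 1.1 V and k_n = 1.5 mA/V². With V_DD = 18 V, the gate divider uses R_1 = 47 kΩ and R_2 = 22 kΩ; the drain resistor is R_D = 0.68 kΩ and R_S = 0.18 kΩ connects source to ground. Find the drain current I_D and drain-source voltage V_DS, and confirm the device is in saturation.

V_G = V_DD·R_2/(R_1+R_2) = 18×22/69 = 5.74 V.
Assume saturation: I_D = (k_n/2)(V_GS − V_t)² with V_GS = V_G − I_D·R_S = 5.74 − 0.18·I_D.
Substituting gives 0.0243·I_D² − 2.25·I_D + 16.1 = 0, with roots I_D = 7.83 or 84.9 mA.
The root I_D = 84.9 mA gives V_GS = -9.54 V ≤ V_t, so take I_D = 7.83 mA.
Then V_GS = 4.33 V and V_DS = V_DD − I_D(R_D+R_S) = 18 − 7.83×0.86 = 11.3 V.
Saturation requires V_DS ≥ V_GS − V_t = 3.23 V; 11.3 ≥ 3.23 ✓.

I_D ≈ 7.8 mA, V_DS ≈ 11 V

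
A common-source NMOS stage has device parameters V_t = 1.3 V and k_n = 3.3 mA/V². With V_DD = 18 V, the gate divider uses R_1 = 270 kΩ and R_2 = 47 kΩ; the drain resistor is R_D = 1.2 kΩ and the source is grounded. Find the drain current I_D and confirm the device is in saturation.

V_G = V_DD·R_2/(R_1+R_2) = 18×47/317 = 2.67 V. With the source grounded, V_GS = V_G = 2.67 V.
Assume saturation: I_D = (k_n/2)(V_GS − V_t)² = (3.3/2)×(2.67 − 1.3)² = 1.65×1.37² = 3.09 mA.
V_DS = V_DD − I_D·R_D = 18 − 3.09×1.2 = 14.3 V.
Saturation requires V_DS ≥ V_GS − V_t = 1.37 V; 14.3 ≥ 1.37 ✓.

I_D ≈ 3.1 mA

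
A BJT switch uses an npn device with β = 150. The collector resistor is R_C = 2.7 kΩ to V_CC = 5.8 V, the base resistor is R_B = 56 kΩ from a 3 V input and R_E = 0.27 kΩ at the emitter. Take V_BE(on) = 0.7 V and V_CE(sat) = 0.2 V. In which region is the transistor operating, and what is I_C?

Assume active: I_B = (3 − 0.7)/(56 + 151×0.27) = 0.0238 mA, I_C = β·I_B = 3.57 mA.
Then V_CE = 5.8 − 3.57×2.7 − 3.59×0.27 = -4.79 V < 0.2 V — the active assumption fails.
Re-solve with V_CE = 0.2 V. KCL at the emitter: V_E/R_E = (V_BB−0.7−V_E)/R_B + (V_CC−0.2−V_E)/R_C, giving V_E = 0.517 V.
I_C = (V_CC − 0.2 − V_E)/R_C = (5.6 − 0.517)/2.7 = 1.88 mA.
Check: I_B = (2.3 − 0.517)/56 = 0.0318 mA, and β·I_B = 4.78 mA > I_C, confirming saturation.

saturation; I_C ≈ 1.9 mA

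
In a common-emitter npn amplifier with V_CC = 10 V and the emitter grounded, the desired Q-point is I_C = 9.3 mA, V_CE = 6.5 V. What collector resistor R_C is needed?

R_C ≈ 0.38 kΩ

Collector loop: V_CC = I_C·R_C + V_CE.
R_C = (V_CC − V_CE)/I_C = (10 − 6.5)/9.3 = 0.376 kΩ.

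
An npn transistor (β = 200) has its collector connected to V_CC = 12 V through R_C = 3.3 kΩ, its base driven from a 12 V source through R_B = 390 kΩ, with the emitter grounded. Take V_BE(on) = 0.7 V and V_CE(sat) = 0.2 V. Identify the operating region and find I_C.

saturation; I_C ≈ 3.6 mA

Assume active: I_B = (12 − 0.7)/390 = 0.029 mA, giving I_C = β·I_B = 5.79 mA.
But then V_CE = 12 − 5.79×3.3 = -7.12 V < V_CE(sat) = 0.2 V — impossible in the active region.
So the transistor is saturated. With V_CE = 0.2 V, I_C = (V_CC − 0.2)/R_C = 11.8/3.3 = 3.58 mA.
Check: β·I_B = 5.79 mA > I_C = 3.58 mA, confirming saturation.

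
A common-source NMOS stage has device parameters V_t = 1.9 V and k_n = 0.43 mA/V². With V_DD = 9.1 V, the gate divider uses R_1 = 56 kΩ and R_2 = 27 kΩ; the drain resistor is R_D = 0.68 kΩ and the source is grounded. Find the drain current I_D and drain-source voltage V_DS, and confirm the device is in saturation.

V_G = V_DD·R_2/(R_1+R_2) = 9.1×27/83 = 2.96 V. With the source grounded, V_GS = V_G = 2.96 V.
Assume saturation: I_D = (k_n/2)(V_GS − V_t)² = (0.43/2)×(2.96 − 1.9)² = 0.215×1.06² = 0.242 mA.
V_DS = V_DD − I_D·R_D = 9.1 − 0.242×0.68 = 8.94 V.
Saturation requires V_DS ≥ V_GS − V_t = 1.06 V; 8.94 ≥ 1.06 ✓.

I_D ≈ 0.24 mA, V_DS ≈ 8.9 V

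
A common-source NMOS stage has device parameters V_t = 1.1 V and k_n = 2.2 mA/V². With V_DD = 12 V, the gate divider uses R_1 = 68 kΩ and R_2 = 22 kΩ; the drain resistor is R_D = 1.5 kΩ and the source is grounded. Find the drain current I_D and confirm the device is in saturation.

I_D ≈ 3.7 mA

V_G = V_DD·R_2/(R_1+R_2) = 12×22/90 = 2.93 V. With the source grounded, V_GS = V_G = 2.93 V.
Assume saturation: I_D = (k_n/2)(V_GS − V_t)² = (2.2/2)×(2.93 − 1.1)² = 1.1×1.83² = 3.7 mA.
V_DS = V_DD − I_D·R_D = 12 − 3.7×1.5 = 6.45 V.
Saturation requires V_DS ≥ V_GS − V_t = 1.83 V; 6.45 ≥ 1.83 ✓.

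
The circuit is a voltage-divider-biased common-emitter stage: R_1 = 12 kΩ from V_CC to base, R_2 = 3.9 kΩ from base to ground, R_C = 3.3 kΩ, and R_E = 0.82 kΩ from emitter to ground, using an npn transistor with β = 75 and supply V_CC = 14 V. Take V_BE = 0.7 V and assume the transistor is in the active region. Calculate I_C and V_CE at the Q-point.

Thevenize the base divider: V_Th = V_CC·R_2/(R_1+R_2) = 14×3.9/15.9 = 3.43 V, R_Th = R_1‖R_2 = 2.94 kΩ.
Base-emitter loop: V_Th = I_B·R_Th + V_BE + (β+1)I_B·R_E, so I_B = (3.43 − 0.7) / (2.94 + 76×0.82) = 0.0419 mA.
I_C = β·I_B = 75×0.0419 = 3.14 mA, and I_E = (β+1)I_B = 3.18 mA.
V_CE = V_CC − I_C·R_C − I_E·R_E = 14 − 3.14×3.3 − 3.18×0.82 = 1.02 V.
V_CE = 1.02 V > 0.2 V confirms active-region operation.

I_C ≈ 3.1 mA, V_CE ≈ 1 V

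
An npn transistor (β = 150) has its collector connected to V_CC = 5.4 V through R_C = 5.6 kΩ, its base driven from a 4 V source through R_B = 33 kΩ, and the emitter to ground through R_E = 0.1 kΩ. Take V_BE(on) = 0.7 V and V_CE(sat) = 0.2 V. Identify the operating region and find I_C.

saturation; I_C ≈ 0.91 mA

Assume active: I_B = (4 − 0.7)/(33 + 151×0.1) = 0.0686 mA, I_C = β·I_B = 10.3 mA.
Then V_CE = 5.4 − 10.3×5.6 − 10.4×0.1 = -53.3 V < 0.2 V — the active assumption fails.
Re-solve with V_CE = 0.2 V. KCL at the emitter: V_E/R_E = (V_BB−0.7−V_E)/R_B + (V_CC−0.2−V_E)/R_C, giving V_E = 0.101 V.
I_C = (V_CC − 0.2 − V_E)/R_C = (5.2 − 0.101)/5.6 = 0.911 mA.
Check: I_B = (3.3 − 0.101)/33 = 0.0969 mA, and β·I_B = 14.5 mA > I_C, confirming saturation.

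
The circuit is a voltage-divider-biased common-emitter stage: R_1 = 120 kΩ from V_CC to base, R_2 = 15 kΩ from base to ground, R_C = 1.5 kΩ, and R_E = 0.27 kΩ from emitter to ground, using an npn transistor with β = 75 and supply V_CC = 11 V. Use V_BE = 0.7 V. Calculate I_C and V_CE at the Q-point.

Thevenize the base divider: V_Th = V_CC·R_2/(R_1+R_2) = 11×15/135 = 1.22 V, R_Th = R_1‖R_2 = 13.3 kΩ.
Base-emitter loop: V_Th = I_B·R_Th + V_BE + (β+1)I_B·R_E, so I_B = (1.22 − 0.7) / (13.3 + 76×0.27) = 0.0154 mA.
I_C = β·I_B = 75×0.0154 = 1.16 mA, and I_E = (β+1)I_B = 1.17 mA.
V_CE = V_CC − I_C·R_C − I_E·R_E = 11 − 1.16×1.5 − 1.17×0.27 = 8.95 V.
V_CE = 8.95 V > 0.2 V confirms active-region operation.

I_C ≈ 1.2 mA, V_CE ≈ 8.9 V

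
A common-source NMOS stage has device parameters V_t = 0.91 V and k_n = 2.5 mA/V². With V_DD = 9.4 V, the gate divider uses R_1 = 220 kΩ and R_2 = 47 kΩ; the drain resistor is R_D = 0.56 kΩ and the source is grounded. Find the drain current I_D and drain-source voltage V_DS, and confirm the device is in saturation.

I_D ≈ 0.69 mA, V_DS ≈ 9 V

V_G = V_DD·R_2/(R_1+R_2) = 9.4×47/267 = 1.65 V. With the source grounded, V_GS = V_G = 1.65 V.
Assume saturation: I_D = (k_n/2)(V_GS − V_t)² = (2.5/2)×(1.65 − 0.91)² = 1.25×0.745² = 0.693 mA.
V_DS = V_DD − I_D·R_D = 9.4 − 0.693×0.56 = 9.01 V.
Saturation requires V_DS ≥ V_GS − V_t = 0.745 V; 9.01 ≥ 0.745 ✓.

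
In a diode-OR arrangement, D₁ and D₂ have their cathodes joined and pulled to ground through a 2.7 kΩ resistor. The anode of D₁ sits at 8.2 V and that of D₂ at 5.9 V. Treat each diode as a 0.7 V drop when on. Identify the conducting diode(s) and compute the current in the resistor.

Assume both conduct. Then node N would need to be at both 8.2−0.7 = 7.5 V and 5.9−0.7 = 5.2 V, which is impossible.
Assume only D₁ conducts: V_N = 8.2 − 0.7 = 7.5 V, so I_R = 7.5/2.7 = 2.78 mA.
Check D₂: its anode-to-cathode voltage is 5.9 − 7.5 = -1.6 V < 0.7 V, so it is off. The assumption is consistent.

Only D₁ conducts; I_R ≈ 2.8 mA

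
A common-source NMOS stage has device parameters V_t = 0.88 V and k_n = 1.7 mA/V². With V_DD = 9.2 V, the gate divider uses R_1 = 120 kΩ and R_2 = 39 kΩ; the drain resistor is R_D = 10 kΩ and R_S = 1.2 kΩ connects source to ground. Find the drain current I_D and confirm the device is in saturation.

V_G = V_DD·R_2/(R_1+R_2) = 9.2×39/159 = 2.26 V.
Assume saturation: I_D = (k_n/2)(V_GS − V_t)² with V_GS = V_G − I_D·R_S = 2.26 − 1.2·I_D.
Substituting gives 1.22·I_D² − 3.81·I_D + 1.61 = 0, with roots I_D = 0.505 or 2.61 mA.
The root I_D = 2.61 mA gives V_GS = -0.871 V ≤ V_t, so take I_D = 0.505 mA.
Then V_GS = 1.65 V and V_DS = V_DD − I_D(R_D+R_S) = 9.2 − 0.505×11.2 = 3.55 V.
Saturation requires V_DS ≥ V_GS − V_t = 0.771 V; 3.55 ≥ 0.771 ✓.

I_D ≈ 0.5 mA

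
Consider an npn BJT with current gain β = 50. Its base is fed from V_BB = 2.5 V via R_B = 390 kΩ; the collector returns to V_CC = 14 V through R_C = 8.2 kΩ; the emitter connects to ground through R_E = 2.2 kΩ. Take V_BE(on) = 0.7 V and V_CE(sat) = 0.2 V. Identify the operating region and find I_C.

active; I_C ≈ 0.18 mA

Assume active. Base-emitter loop: I_B = (V_BB − V_BE)/(R_B + (β+1)R_E) = (2.5 − 0.7)/(390 + 51×2.2) = 0.00358 mA.
I_C = β·I_B = 50×0.00358 = 0.179 mA.
V_CE = V_CC − I_C·R_C − I_E·R_E = 14 − 0.179×8.2 − 0.183×2.2 = 12.1 V > V_CE(sat), so the active-region assumption holds.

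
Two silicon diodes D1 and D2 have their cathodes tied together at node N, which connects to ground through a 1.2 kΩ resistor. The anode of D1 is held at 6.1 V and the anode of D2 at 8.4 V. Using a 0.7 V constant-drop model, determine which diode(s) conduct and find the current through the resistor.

Only D2 conducts; I_R ≈ 6.4 mA

Assume both conduct. Then node N would need to be at both 6.1−0.7 = 5.4 V and 8.4−0.7 = 7.7 V, which is impossible.
Assume only D2 conducts: V_N = 8.4 − 0.7 = 7.7 V, so I_R = 7.7/1.2 = 6.42 mA.
Check D1: its anode-to-cathode voltage is 6.1 − 7.7 = -1.6 V < 0.7 V, so it is off. The assumption is consistent.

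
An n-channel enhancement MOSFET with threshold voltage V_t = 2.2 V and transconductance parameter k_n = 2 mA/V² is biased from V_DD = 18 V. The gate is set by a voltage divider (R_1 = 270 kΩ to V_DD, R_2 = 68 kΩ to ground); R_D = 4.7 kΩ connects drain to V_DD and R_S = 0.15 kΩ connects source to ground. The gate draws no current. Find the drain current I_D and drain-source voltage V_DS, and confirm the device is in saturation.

I_D ≈ 1.4 mA, V_DS ≈ 11 V

V_G = V_DD·R_2/(R_1+R_2) = 18×68/338 = 3.62 V.
Assume saturation: I_D = (k_n/2)(V_GS − V_t)² with V_GS = V_G − I_D·R_S = 3.62 − 0.15·I_D.
Substituting gives 0.0225·I_D² − 1.43·I_D + 2.02 = 0, with roots I_D = 1.45 or 61.9 mA.
The root I_D = 61.9 mA gives V_GS = -5.67 V ≤ V_t, so take I_D = 1.45 mA.
Then V_GS = 3.4 V and V_DS = V_DD − I_D(R_D+R_S) = 18 − 1.45×4.85 = 11 V.
Saturation requires V_DS ≥ V_GS − V_t = 1.2 V; 11 ≥ 1.2 ✓.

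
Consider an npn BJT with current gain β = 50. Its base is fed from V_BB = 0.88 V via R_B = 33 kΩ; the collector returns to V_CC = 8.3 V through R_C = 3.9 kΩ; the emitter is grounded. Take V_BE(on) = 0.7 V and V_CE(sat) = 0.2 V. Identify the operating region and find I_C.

Assume active. Base-emitter loop: I_B = (V_BB − V_BE)/R_B = (0.88 − 0.7)/33 = 0.00545 mA.
I_C = β·I_B = 50×0.00545 = 0.273 mA.
V_CE = V_CC − I_C·R_C = 8.3 − 0.273×3.9 = 7.24 V > V_CE(sat), so the active-region assumption holds.

active; I_C ≈ 0.27 mA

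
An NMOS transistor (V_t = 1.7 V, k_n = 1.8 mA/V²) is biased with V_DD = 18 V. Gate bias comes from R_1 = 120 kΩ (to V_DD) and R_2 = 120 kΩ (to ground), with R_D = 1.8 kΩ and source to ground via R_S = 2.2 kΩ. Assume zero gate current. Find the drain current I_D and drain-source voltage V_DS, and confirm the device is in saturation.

V_G = V_DD·R_2/(R_1+R_2) = 18×120/240 = 9 V.
Assume saturation: I_D = (k_n/2)(V_GS − V_t)² with V_GS = V_G − I_D·R_S = 9 − 2.2·I_D.
Substituting gives 4.36·I_D² − 29.9·I_D + 48 = 0, with roots I_D = 2.55 or 4.31 mA.
The root I_D = 4.31 mA gives V_GS = -0.489 V ≤ V_t, so take I_D = 2.55 mA.
Then V_GS = 3.38 V and V_DS = V_DD − I_D(R_D+R_S) = 18 − 2.55×4 = 7.79 V.
Saturation requires V_DS ≥ V_GS − V_t = 1.68 V; 7.79 ≥ 1.68 ✓.

I_D ≈ 2.6 mA, V_DS ≈ 7.8 V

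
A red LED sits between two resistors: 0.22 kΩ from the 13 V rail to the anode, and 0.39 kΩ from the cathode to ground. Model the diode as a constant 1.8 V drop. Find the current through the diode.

The two resistors are in series with the diode, so KVL gives 13 = I·0.22 + 1.8 + I·0.39.
I = (13 − 1.8) / (0.22 + 0.39) kΩ = 11.2 / 0.61 = 18.4 mA.

I ≈ 18 mA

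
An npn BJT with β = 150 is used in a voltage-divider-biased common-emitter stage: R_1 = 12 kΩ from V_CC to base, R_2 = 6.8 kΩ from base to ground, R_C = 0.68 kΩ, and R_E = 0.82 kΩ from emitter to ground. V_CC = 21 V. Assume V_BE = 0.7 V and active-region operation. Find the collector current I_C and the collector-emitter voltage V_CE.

I_C ≈ 8.1 mA, V_CE ≈ 8.8 V

Thevenize the base divider: V_Th = V_CC·R_2/(R_1+R_2) = 21×6.8/18.8 = 7.6 V, R_Th = R_1‖R_2 = 4.34 kΩ.
Base-emitter loop: V_Th = I_B·R_Th + V_BE + (β+1)I_B·R_E, so I_B = (7.6 − 0.7) / (4.34 + 151×0.82) = 0.0538 mA.
I_C = β·I_B = 150×0.0538 = 8.07 mA, and I_E = (β+1)I_B = 8.12 mA.
V_CE = V_CC − I_C·R_C − I_E·R_E = 21 − 8.07×0.68 − 8.12×0.82 = 8.85 V.
V_CE = 8.85 V > 0.2 V confirms active-region operation.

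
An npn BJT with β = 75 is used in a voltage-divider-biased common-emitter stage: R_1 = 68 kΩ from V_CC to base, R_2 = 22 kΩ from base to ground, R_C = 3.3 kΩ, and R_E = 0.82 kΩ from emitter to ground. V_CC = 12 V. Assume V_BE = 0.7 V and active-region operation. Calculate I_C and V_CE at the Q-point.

I_C ≈ 2.1 mA, V_CE ≈ 3.2 V

Thevenize the base divider: V_Th = V_CC·R_2/(R_1+R_2) = 12×22/90 = 2.93 V, R_Th = R_1‖R_2 = 16.6 kΩ.
Base-emitter loop: V_Th = I_B·R_Th + V_BE + (β+1)I_B·R_E, so I_B = (2.93 − 0.7) / (16.6 + 76×0.82) = 0.0283 mA.
I_C = β·I_B = 75×0.0283 = 2.12 mA, and I_E = (β+1)I_B = 2.15 mA.
V_CE = V_CC − I_C·R_C − I_E·R_E = 12 − 2.12×3.3 − 2.15×0.82 = 3.23 V.
V_CE = 3.23 V > 0.2 V confirms active-region operation.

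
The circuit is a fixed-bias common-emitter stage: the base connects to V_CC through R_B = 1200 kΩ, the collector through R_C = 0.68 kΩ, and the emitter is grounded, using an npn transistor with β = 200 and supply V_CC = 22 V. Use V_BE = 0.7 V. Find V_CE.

Base loop: V_CC = I_B·R_B + V_BE, so I_B = (22 − 0.7)/1200 kΩ = 0.0178 mA.
In the active region I_C = β·I_B = 200 × 0.0178 = 3.55 mA.
Collector loop: V_CE = V_CC − I_C·R_C = 22 − 3.55×0.68 = 19.6 V.
Since V_CE = 19.6 V > V_CE(sat) ≈ 0.2 V, the transistor is in the active region as assumed.

V_CE ≈ 20 V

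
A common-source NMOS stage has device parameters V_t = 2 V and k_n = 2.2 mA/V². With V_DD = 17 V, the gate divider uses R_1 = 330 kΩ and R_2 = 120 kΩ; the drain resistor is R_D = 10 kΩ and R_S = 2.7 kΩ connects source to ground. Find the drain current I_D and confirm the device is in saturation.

V_G = V_DD·R_2/(R_1+R_2) = 17×120/450 = 4.53 V.
Assume saturation: I_D = (k_n/2)(V_GS − V_t)² with V_GS = V_G − I_D·R_S = 4.53 − 2.7·I_D.
Substituting gives 8.02·I_D² − 16·I_D + 7.06 = 0, with roots I_D = 0.653 or 1.35 mA.
The root I_D = 1.35 mA gives V_GS = 0.893 V ≤ V_t, so take I_D = 0.653 mA.
Then V_GS = 2.77 V and V_DS = V_DD − I_D(R_D+R_S) = 17 − 0.653×12.7 = 8.71 V.
Saturation requires V_DS ≥ V_GS − V_t = 0.77 V; 8.71 ≥ 0.77 ✓.

I_D ≈ 0.65 mA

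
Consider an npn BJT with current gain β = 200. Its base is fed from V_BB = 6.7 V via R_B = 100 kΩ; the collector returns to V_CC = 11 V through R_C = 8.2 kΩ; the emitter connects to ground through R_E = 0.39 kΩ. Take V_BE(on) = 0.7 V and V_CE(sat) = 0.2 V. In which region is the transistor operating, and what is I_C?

saturation; I_C ≈ 1.3 mA

Assume active: I_B = (6.7 − 0.7)/(100 + 201×0.39) = 0.0336 mA, I_C = β·I_B = 6.73 mA.
Then V_CE = 11 − 6.73×8.2 − 6.76×0.39 = -46.8 V < 0.2 V — the active assumption fails.
Re-solve with V_CE = 0.2 V. KCL at the emitter: V_E/R_E = (V_BB−0.7−V_E)/R_B + (V_CC−0.2−V_E)/R_C, giving V_E = 0.511 V.
I_C = (V_CC − 0.2 − V_E)/R_C = (10.8 − 0.511)/8.2 = 1.25 mA.
Check: I_B = (6 − 0.511)/100 = 0.0549 mA, and β·I_B = 11 mA > I_C, confirming saturation.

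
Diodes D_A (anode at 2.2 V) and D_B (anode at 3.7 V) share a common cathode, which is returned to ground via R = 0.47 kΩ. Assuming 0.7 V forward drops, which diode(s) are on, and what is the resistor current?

Assume both conduct. Then node N would need to be at both 2.2−0.7 = 1.5 V and 3.7−0.7 = 3 V, which is impossible.
Assume only D_B conducts: V_N = 3.7 − 0.7 = 3 V, so I_R = 3/0.47 = 6.38 mA.
Check D_A: its anode-to-cathode voltage is 2.2 − 3 = -0.8 V < 0.7 V, so it is off. The assumption is consistent.

Only D_B conducts; I_R ≈ 6.4 mA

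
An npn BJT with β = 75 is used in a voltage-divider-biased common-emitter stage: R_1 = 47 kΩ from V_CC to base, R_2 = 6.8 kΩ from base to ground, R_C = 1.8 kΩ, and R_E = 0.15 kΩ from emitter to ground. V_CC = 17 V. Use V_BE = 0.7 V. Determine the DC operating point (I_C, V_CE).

Thevenize the base divider: V_Th = V_CC·R_2/(R_1+R_2) = 17×6.8/53.8 = 2.15 V, R_Th = R_1‖R_2 = 5.94 kΩ.
Base-emitter loop: V_Th = I_B·R_Th + V_BE + (β+1)I_B·R_E, so I_B = (2.15 − 0.7) / (5.94 + 76×0.15) = 0.0835 mA.
I_C = β·I_B = 75×0.0835 = 6.27 mA, and I_E = (β+1)I_B = 6.35 mA.
V_CE = V_CC − I_C·R_C − I_E·R_E = 17 − 6.27×1.8 − 6.35×0.15 = 4.77 V.
V_CE = 4.77 V > 0.2 V confirms active-region operation.

I_C ≈ 6.3 mA, V_CE ≈ 4.8 V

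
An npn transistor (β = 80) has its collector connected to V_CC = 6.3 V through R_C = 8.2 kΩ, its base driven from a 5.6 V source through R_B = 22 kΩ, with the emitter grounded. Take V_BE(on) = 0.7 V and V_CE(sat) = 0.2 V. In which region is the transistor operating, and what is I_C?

saturation; I_C ≈ 0.74 mA

Assume active: I_B = (5.6 − 0.7)/22 = 0.223 mA, giving I_C = β·I_B = 17.8 mA.
But then V_CE = 6.3 − 17.8×8.2 = -140 V < V_CE(sat) = 0.2 V — impossible in the active region.
So the transistor is saturated. With V_CE = 0.2 V, I_C = (V_CC − 0.2)/R_C = 6.1/8.2 = 0.744 mA.
Check: β·I_B = 17.8 mA > I_C = 0.744 mA, confirming saturation.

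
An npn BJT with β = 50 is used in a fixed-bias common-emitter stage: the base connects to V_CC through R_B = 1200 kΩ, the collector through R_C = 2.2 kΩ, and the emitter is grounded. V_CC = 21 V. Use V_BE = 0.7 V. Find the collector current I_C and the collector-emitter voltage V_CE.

I_C ≈ 0.85 mA, V_CE ≈ 19 V

Base loop: V_CC = I_B·R_B + V_BE, so I_B = (21 − 0.7)/1200 kΩ = 0.0169 mA.
In the active region I_C = β·I_B = 50 × 0.0169 = 0.846 mA.
Collector loop: V_CE = V_CC − I_C·R_C = 21 − 0.846×2.2 = 19.1 V.
Since V_CE = 19.1 V > V_CE(sat) ≈ 0.2 V, the transistor is in the active region as assumed.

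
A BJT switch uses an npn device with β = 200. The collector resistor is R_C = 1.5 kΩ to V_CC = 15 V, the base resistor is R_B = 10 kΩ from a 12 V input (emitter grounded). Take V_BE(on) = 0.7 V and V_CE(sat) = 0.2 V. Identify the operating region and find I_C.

Assume active: I_B = (12 − 0.7)/10 = 1.13 mA, giving I_C = β·I_B = 226 mA.
But then V_CE = 15 − 226×1.5 = -324 V < V_CE(sat) = 0.2 V — impossible in the active region.
So the transistor is saturated. With V_CE = 0.2 V, I_C = (V_CC − 0.2)/R_C = 14.8/1.5 = 9.87 mA.
Check: β·I_B = 226 mA > I_C = 9.87 mA, confirming saturation.

saturation; I_C ≈ 9.9 mA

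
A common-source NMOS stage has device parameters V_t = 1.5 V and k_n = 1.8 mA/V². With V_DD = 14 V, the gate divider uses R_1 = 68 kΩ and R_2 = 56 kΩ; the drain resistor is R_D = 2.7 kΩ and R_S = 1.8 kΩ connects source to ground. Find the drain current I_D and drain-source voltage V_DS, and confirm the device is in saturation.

I_D ≈ 1.9 mA, V_DS ≈ 5.6 V

V_G = V_DD·R_2/(R_1+R_2) = 14×56/124 = 6.32 V.
Assume saturation: I_D = (k_n/2)(V_GS − V_t)² with V_GS = V_G − I_D·R_S = 6.32 − 1.8·I_D.
Substituting gives 2.92·I_D² − 16.6·I_D + 20.9 = 0, with roots I_D = 1.88 or 3.82 mA.
The root I_D = 3.82 mA gives V_GS = -0.561 V ≤ V_t, so take I_D = 1.88 mA.
Then V_GS = 2.94 V and V_DS = V_DD − I_D(R_D+R_S) = 14 − 1.88×4.5 = 5.55 V.
Saturation requires V_DS ≥ V_GS − V_t = 1.44 V; 5.55 ≥ 1.44 ✓.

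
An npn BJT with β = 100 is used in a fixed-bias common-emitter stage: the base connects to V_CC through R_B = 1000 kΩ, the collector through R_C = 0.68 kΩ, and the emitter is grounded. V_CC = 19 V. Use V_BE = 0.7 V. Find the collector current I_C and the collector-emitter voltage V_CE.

Base loop: V_CC = I_B·R_B + V_BE, so I_B = (19 − 0.7)/1000 kΩ = 0.0183 mA.
In the active region I_C = β·I_B = 100 × 0.0183 = 1.83 mA.
Collector loop: V_CE = V_CC − I_C·R_C = 19 − 1.83×0.68 = 17.8 V.
Since V_CE = 17.8 V > V_CE(sat) ≈ 0.2 V, the transistor is in the active region as assumed.

I_C ≈ 1.8 mA, V_CE ≈ 18 V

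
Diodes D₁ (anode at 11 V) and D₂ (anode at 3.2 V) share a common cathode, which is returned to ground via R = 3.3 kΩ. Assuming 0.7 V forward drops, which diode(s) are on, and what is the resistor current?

Only D₁ conducts; I_R ≈ 3.1 mA

Assume both conduct. Then node N would need to be at both 11−0.7 = 10.3 V and 3.2−0.7 = 2.5 V, which is impossible.
Assume only D₁ conducts: V_N = 11 − 0.7 = 10.3 V, so I_R = 10.3/3.3 = 3.12 mA.
Check D₂: its anode-to-cathode voltage is 3.2 − 10.3 = -7.1 V < 0.7 V, so it is off. The assumption is consistent.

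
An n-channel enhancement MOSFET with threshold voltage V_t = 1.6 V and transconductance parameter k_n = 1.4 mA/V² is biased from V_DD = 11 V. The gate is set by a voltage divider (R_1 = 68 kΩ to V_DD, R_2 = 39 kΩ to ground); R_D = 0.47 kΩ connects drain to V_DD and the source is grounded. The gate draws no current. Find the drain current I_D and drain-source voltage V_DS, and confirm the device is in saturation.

V_G = V_DD·R_2/(R_1+R_2) = 11×39/107 = 4.01 V. With the source grounded, V_GS = V_G = 4.01 V.
Assume saturation: I_D = (k_n/2)(V_GS − V_t)² = (1.4/2)×(4.01 − 1.6)² = 0.7×2.41² = 4.06 mA.
V_DS = V_DD − I_D·R_D = 11 − 4.06×0.47 = 9.09 V.
Saturation requires V_DS ≥ V_GS − V_t = 2.41 V; 9.09 ≥ 2.41 ✓.

I_D ≈ 4.1 mA, V_DS ≈ 9.1 V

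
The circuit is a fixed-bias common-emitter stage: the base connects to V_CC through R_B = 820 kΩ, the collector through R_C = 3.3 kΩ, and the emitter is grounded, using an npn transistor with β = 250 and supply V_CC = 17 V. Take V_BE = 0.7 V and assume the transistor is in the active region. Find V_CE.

Base loop: V_CC = I_B·R_B + V_BE, so I_B = (17 − 0.7)/820 kΩ = 0.0199 mA.
In the active region I_C = β·I_B = 250 × 0.0199 = 4.97 mA.
Collector loop: V_CE = V_CC − I_C·R_C = 17 − 4.97×3.3 = 0.601 V.
Since V_CE = 0.601 V > V_CE(sat) ≈ 0.2 V, the transistor is in the active region as assumed.

V_CE ≈ 0.6 V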